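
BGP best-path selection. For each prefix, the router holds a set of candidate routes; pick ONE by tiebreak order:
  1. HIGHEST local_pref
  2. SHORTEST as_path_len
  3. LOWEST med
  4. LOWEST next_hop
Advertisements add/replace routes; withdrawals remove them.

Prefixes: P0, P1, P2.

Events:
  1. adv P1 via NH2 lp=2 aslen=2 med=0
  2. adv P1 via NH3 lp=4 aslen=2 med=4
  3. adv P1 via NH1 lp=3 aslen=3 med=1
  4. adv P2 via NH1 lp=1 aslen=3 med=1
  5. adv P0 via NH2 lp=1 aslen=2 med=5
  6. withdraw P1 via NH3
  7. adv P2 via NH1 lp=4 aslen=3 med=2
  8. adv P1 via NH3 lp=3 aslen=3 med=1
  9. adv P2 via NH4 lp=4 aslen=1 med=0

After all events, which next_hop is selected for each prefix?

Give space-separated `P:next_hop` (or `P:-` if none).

Answer: P0:NH2 P1:NH1 P2:NH4

Derivation:
Op 1: best P0=- P1=NH2 P2=-
Op 2: best P0=- P1=NH3 P2=-
Op 3: best P0=- P1=NH3 P2=-
Op 4: best P0=- P1=NH3 P2=NH1
Op 5: best P0=NH2 P1=NH3 P2=NH1
Op 6: best P0=NH2 P1=NH1 P2=NH1
Op 7: best P0=NH2 P1=NH1 P2=NH1
Op 8: best P0=NH2 P1=NH1 P2=NH1
Op 9: best P0=NH2 P1=NH1 P2=NH4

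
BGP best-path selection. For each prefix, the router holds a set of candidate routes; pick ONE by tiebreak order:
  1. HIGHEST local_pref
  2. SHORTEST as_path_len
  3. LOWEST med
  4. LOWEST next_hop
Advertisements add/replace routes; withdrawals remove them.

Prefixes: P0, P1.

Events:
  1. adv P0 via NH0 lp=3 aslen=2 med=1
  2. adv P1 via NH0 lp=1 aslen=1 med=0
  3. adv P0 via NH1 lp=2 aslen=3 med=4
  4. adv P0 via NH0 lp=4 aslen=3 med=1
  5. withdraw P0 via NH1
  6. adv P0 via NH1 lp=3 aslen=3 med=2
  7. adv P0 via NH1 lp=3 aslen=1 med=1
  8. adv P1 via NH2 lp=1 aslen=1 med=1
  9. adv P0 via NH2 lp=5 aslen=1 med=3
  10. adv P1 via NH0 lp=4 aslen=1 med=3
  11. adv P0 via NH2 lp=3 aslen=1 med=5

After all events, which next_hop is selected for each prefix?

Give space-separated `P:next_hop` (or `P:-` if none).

Answer: P0:NH0 P1:NH0

Derivation:
Op 1: best P0=NH0 P1=-
Op 2: best P0=NH0 P1=NH0
Op 3: best P0=NH0 P1=NH0
Op 4: best P0=NH0 P1=NH0
Op 5: best P0=NH0 P1=NH0
Op 6: best P0=NH0 P1=NH0
Op 7: best P0=NH0 P1=NH0
Op 8: best P0=NH0 P1=NH0
Op 9: best P0=NH2 P1=NH0
Op 10: best P0=NH2 P1=NH0
Op 11: best P0=NH0 P1=NH0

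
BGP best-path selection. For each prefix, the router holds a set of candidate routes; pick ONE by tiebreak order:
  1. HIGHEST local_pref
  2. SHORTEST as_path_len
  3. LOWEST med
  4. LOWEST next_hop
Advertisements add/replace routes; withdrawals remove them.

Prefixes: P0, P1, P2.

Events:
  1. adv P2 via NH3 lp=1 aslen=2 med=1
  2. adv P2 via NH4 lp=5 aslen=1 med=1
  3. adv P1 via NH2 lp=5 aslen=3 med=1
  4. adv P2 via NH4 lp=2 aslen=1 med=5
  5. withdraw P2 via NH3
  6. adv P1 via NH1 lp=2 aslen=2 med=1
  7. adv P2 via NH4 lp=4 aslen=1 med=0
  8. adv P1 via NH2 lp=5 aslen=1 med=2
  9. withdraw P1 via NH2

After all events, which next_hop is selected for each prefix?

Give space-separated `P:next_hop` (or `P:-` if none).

Op 1: best P0=- P1=- P2=NH3
Op 2: best P0=- P1=- P2=NH4
Op 3: best P0=- P1=NH2 P2=NH4
Op 4: best P0=- P1=NH2 P2=NH4
Op 5: best P0=- P1=NH2 P2=NH4
Op 6: best P0=- P1=NH2 P2=NH4
Op 7: best P0=- P1=NH2 P2=NH4
Op 8: best P0=- P1=NH2 P2=NH4
Op 9: best P0=- P1=NH1 P2=NH4

Answer: P0:- P1:NH1 P2:NH4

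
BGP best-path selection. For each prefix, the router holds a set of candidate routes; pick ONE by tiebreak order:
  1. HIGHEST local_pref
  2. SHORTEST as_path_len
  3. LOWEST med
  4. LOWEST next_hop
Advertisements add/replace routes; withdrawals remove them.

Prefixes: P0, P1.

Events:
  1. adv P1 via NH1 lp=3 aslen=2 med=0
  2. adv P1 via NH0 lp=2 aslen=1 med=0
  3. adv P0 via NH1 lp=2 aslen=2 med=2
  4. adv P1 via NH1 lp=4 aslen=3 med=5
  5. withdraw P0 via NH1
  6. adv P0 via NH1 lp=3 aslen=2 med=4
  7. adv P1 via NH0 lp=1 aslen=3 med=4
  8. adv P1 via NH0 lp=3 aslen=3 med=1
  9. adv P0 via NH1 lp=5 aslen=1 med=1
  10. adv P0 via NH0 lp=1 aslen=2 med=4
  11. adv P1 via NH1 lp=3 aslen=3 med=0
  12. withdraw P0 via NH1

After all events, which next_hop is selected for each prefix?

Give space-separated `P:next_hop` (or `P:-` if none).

Answer: P0:NH0 P1:NH1

Derivation:
Op 1: best P0=- P1=NH1
Op 2: best P0=- P1=NH1
Op 3: best P0=NH1 P1=NH1
Op 4: best P0=NH1 P1=NH1
Op 5: best P0=- P1=NH1
Op 6: best P0=NH1 P1=NH1
Op 7: best P0=NH1 P1=NH1
Op 8: best P0=NH1 P1=NH1
Op 9: best P0=NH1 P1=NH1
Op 10: best P0=NH1 P1=NH1
Op 11: best P0=NH1 P1=NH1
Op 12: best P0=NH0 P1=NH1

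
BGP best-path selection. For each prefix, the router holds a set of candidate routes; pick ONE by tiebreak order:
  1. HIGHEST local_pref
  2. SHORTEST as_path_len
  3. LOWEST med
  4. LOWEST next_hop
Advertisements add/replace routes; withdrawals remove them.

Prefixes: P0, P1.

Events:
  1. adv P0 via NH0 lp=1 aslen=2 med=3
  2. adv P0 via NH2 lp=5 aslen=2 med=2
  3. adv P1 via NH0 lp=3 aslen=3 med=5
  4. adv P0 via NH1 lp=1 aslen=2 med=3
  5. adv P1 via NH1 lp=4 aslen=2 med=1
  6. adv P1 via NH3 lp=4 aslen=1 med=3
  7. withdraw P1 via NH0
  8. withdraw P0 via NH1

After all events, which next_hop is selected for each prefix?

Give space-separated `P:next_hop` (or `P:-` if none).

Op 1: best P0=NH0 P1=-
Op 2: best P0=NH2 P1=-
Op 3: best P0=NH2 P1=NH0
Op 4: best P0=NH2 P1=NH0
Op 5: best P0=NH2 P1=NH1
Op 6: best P0=NH2 P1=NH3
Op 7: best P0=NH2 P1=NH3
Op 8: best P0=NH2 P1=NH3

Answer: P0:NH2 P1:NH3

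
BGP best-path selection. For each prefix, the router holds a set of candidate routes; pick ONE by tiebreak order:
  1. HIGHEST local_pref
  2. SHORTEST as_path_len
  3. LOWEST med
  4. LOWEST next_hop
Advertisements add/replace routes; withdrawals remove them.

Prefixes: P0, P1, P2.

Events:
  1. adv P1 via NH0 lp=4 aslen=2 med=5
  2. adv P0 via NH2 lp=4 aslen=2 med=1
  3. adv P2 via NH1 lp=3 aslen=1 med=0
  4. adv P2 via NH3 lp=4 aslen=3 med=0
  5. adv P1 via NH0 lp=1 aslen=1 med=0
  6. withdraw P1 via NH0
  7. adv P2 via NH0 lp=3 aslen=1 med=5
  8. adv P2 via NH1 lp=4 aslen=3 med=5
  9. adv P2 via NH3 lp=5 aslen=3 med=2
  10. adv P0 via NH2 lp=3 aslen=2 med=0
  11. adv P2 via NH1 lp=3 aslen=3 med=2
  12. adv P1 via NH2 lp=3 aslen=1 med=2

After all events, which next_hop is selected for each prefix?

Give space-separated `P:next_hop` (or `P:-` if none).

Op 1: best P0=- P1=NH0 P2=-
Op 2: best P0=NH2 P1=NH0 P2=-
Op 3: best P0=NH2 P1=NH0 P2=NH1
Op 4: best P0=NH2 P1=NH0 P2=NH3
Op 5: best P0=NH2 P1=NH0 P2=NH3
Op 6: best P0=NH2 P1=- P2=NH3
Op 7: best P0=NH2 P1=- P2=NH3
Op 8: best P0=NH2 P1=- P2=NH3
Op 9: best P0=NH2 P1=- P2=NH3
Op 10: best P0=NH2 P1=- P2=NH3
Op 11: best P0=NH2 P1=- P2=NH3
Op 12: best P0=NH2 P1=NH2 P2=NH3

Answer: P0:NH2 P1:NH2 P2:NH3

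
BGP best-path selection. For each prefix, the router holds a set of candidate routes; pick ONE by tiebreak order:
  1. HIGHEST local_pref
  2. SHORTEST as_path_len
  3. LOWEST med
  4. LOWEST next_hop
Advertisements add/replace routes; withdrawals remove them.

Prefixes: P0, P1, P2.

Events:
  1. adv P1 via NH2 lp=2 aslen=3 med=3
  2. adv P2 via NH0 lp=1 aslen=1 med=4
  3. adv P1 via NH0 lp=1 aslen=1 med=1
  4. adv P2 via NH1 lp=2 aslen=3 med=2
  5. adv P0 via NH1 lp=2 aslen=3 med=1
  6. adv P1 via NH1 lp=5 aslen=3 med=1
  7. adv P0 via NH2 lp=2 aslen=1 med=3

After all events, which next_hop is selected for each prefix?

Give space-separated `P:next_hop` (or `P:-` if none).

Op 1: best P0=- P1=NH2 P2=-
Op 2: best P0=- P1=NH2 P2=NH0
Op 3: best P0=- P1=NH2 P2=NH0
Op 4: best P0=- P1=NH2 P2=NH1
Op 5: best P0=NH1 P1=NH2 P2=NH1
Op 6: best P0=NH1 P1=NH1 P2=NH1
Op 7: best P0=NH2 P1=NH1 P2=NH1

Answer: P0:NH2 P1:NH1 P2:NH1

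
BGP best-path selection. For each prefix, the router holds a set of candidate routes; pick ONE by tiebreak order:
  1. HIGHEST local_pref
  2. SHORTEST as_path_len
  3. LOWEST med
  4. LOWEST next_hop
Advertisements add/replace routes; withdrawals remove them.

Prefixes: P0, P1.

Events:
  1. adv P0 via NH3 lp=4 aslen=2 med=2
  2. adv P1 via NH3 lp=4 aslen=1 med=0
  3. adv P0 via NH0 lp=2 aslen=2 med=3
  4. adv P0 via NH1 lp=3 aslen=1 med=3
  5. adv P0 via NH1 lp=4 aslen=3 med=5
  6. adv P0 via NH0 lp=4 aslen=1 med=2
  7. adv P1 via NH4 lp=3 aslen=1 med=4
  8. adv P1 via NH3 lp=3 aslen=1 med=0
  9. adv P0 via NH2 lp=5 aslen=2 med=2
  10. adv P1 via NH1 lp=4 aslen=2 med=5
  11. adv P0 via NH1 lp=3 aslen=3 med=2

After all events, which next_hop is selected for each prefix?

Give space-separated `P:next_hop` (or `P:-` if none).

Op 1: best P0=NH3 P1=-
Op 2: best P0=NH3 P1=NH3
Op 3: best P0=NH3 P1=NH3
Op 4: best P0=NH3 P1=NH3
Op 5: best P0=NH3 P1=NH3
Op 6: best P0=NH0 P1=NH3
Op 7: best P0=NH0 P1=NH3
Op 8: best P0=NH0 P1=NH3
Op 9: best P0=NH2 P1=NH3
Op 10: best P0=NH2 P1=NH1
Op 11: best P0=NH2 P1=NH1

Answer: P0:NH2 P1:NH1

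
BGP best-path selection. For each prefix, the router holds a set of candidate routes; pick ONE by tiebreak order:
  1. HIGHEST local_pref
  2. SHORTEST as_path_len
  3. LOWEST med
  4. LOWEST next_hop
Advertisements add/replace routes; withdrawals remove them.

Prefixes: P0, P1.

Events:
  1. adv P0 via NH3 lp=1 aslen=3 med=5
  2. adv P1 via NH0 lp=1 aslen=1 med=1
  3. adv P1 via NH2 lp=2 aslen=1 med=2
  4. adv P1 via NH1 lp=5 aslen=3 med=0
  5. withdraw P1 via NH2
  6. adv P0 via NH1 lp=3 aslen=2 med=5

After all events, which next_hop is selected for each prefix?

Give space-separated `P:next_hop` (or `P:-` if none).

Answer: P0:NH1 P1:NH1

Derivation:
Op 1: best P0=NH3 P1=-
Op 2: best P0=NH3 P1=NH0
Op 3: best P0=NH3 P1=NH2
Op 4: best P0=NH3 P1=NH1
Op 5: best P0=NH3 P1=NH1
Op 6: best P0=NH1 P1=NH1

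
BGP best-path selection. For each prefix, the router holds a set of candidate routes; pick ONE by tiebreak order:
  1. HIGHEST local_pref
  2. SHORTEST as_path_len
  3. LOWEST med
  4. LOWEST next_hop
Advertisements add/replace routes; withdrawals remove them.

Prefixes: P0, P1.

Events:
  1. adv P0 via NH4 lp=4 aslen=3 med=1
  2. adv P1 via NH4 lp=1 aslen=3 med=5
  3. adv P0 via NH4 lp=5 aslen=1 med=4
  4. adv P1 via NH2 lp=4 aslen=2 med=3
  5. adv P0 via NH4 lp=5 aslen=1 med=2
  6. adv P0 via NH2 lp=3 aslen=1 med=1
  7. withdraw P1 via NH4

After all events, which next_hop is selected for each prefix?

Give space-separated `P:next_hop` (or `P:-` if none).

Op 1: best P0=NH4 P1=-
Op 2: best P0=NH4 P1=NH4
Op 3: best P0=NH4 P1=NH4
Op 4: best P0=NH4 P1=NH2
Op 5: best P0=NH4 P1=NH2
Op 6: best P0=NH4 P1=NH2
Op 7: best P0=NH4 P1=NH2

Answer: P0:NH4 P1:NH2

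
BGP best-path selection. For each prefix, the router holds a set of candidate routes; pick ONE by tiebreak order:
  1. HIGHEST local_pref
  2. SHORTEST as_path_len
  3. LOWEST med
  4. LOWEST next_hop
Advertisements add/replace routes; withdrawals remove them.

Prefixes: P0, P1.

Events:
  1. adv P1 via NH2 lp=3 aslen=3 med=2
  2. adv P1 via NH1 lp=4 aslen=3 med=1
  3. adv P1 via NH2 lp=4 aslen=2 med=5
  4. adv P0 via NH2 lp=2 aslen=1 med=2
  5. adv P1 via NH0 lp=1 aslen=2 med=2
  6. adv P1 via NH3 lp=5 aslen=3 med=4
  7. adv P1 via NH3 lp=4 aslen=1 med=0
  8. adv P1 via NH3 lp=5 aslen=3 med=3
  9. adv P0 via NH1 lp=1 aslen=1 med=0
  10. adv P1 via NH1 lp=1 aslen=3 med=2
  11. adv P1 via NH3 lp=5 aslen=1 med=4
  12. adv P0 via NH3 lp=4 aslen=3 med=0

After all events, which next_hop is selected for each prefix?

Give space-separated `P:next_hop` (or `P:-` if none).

Answer: P0:NH3 P1:NH3

Derivation:
Op 1: best P0=- P1=NH2
Op 2: best P0=- P1=NH1
Op 3: best P0=- P1=NH2
Op 4: best P0=NH2 P1=NH2
Op 5: best P0=NH2 P1=NH2
Op 6: best P0=NH2 P1=NH3
Op 7: best P0=NH2 P1=NH3
Op 8: best P0=NH2 P1=NH3
Op 9: best P0=NH2 P1=NH3
Op 10: best P0=NH2 P1=NH3
Op 11: best P0=NH2 P1=NH3
Op 12: best P0=NH3 P1=NH3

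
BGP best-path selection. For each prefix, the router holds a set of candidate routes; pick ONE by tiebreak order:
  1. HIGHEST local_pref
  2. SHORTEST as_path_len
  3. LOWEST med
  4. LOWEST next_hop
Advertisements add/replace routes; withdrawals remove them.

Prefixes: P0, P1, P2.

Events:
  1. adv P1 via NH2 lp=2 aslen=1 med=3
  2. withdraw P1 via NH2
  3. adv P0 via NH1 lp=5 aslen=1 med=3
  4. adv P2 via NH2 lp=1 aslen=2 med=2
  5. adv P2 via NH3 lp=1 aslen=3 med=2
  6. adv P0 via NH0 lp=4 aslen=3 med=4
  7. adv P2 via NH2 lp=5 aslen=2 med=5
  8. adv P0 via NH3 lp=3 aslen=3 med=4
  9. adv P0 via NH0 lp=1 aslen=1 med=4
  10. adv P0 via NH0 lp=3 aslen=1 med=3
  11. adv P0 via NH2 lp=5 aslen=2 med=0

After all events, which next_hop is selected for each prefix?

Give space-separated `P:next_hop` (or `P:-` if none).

Answer: P0:NH1 P1:- P2:NH2

Derivation:
Op 1: best P0=- P1=NH2 P2=-
Op 2: best P0=- P1=- P2=-
Op 3: best P0=NH1 P1=- P2=-
Op 4: best P0=NH1 P1=- P2=NH2
Op 5: best P0=NH1 P1=- P2=NH2
Op 6: best P0=NH1 P1=- P2=NH2
Op 7: best P0=NH1 P1=- P2=NH2
Op 8: best P0=NH1 P1=- P2=NH2
Op 9: best P0=NH1 P1=- P2=NH2
Op 10: best P0=NH1 P1=- P2=NH2
Op 11: best P0=NH1 P1=- P2=NH2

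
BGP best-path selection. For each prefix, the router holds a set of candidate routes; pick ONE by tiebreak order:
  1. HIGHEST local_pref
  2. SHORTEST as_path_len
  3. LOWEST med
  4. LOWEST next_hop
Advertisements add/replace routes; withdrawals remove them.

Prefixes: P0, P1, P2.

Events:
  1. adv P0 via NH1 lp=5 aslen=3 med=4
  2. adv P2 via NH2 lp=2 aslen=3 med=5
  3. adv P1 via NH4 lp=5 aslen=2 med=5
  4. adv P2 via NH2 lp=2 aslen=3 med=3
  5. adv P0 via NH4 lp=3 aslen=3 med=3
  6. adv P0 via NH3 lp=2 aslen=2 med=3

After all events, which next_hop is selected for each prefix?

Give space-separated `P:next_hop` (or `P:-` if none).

Op 1: best P0=NH1 P1=- P2=-
Op 2: best P0=NH1 P1=- P2=NH2
Op 3: best P0=NH1 P1=NH4 P2=NH2
Op 4: best P0=NH1 P1=NH4 P2=NH2
Op 5: best P0=NH1 P1=NH4 P2=NH2
Op 6: best P0=NH1 P1=NH4 P2=NH2

Answer: P0:NH1 P1:NH4 P2:NH2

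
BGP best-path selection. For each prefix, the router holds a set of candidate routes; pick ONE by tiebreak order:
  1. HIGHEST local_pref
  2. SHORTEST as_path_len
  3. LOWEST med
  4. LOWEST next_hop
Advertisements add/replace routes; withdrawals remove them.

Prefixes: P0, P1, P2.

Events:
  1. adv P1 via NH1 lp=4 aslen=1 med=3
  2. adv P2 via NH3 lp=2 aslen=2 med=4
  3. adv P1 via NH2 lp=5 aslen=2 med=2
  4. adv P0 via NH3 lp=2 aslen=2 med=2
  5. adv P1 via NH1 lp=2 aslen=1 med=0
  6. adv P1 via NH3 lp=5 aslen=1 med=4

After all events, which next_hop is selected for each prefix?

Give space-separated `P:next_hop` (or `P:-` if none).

Op 1: best P0=- P1=NH1 P2=-
Op 2: best P0=- P1=NH1 P2=NH3
Op 3: best P0=- P1=NH2 P2=NH3
Op 4: best P0=NH3 P1=NH2 P2=NH3
Op 5: best P0=NH3 P1=NH2 P2=NH3
Op 6: best P0=NH3 P1=NH3 P2=NH3

Answer: P0:NH3 P1:NH3 P2:NH3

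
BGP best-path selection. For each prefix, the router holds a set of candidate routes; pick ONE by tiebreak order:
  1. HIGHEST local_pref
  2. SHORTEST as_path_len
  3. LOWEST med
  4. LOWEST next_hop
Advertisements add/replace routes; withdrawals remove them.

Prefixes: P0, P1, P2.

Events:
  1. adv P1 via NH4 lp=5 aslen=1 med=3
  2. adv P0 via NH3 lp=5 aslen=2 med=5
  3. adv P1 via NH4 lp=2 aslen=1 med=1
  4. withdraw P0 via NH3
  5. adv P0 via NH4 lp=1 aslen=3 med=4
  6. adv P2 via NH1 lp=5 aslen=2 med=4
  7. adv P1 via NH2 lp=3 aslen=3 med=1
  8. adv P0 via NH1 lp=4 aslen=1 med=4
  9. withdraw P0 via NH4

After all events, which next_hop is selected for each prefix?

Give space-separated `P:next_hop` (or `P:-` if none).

Answer: P0:NH1 P1:NH2 P2:NH1

Derivation:
Op 1: best P0=- P1=NH4 P2=-
Op 2: best P0=NH3 P1=NH4 P2=-
Op 3: best P0=NH3 P1=NH4 P2=-
Op 4: best P0=- P1=NH4 P2=-
Op 5: best P0=NH4 P1=NH4 P2=-
Op 6: best P0=NH4 P1=NH4 P2=NH1
Op 7: best P0=NH4 P1=NH2 P2=NH1
Op 8: best P0=NH1 P1=NH2 P2=NH1
Op 9: best P0=NH1 P1=NH2 P2=NH1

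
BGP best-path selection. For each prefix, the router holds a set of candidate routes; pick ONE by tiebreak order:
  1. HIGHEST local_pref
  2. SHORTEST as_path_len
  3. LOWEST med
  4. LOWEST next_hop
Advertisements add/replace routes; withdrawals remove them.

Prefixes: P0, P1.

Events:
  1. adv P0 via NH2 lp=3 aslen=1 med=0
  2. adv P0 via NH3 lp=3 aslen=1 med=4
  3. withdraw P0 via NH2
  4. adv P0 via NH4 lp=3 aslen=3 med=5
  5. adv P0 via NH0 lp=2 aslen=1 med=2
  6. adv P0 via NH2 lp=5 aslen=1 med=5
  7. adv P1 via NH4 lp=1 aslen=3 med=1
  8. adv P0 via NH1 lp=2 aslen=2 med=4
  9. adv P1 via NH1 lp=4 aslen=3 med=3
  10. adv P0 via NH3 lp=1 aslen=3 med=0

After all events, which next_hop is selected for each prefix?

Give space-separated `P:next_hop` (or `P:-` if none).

Answer: P0:NH2 P1:NH1

Derivation:
Op 1: best P0=NH2 P1=-
Op 2: best P0=NH2 P1=-
Op 3: best P0=NH3 P1=-
Op 4: best P0=NH3 P1=-
Op 5: best P0=NH3 P1=-
Op 6: best P0=NH2 P1=-
Op 7: best P0=NH2 P1=NH4
Op 8: best P0=NH2 P1=NH4
Op 9: best P0=NH2 P1=NH1
Op 10: best P0=NH2 P1=NH1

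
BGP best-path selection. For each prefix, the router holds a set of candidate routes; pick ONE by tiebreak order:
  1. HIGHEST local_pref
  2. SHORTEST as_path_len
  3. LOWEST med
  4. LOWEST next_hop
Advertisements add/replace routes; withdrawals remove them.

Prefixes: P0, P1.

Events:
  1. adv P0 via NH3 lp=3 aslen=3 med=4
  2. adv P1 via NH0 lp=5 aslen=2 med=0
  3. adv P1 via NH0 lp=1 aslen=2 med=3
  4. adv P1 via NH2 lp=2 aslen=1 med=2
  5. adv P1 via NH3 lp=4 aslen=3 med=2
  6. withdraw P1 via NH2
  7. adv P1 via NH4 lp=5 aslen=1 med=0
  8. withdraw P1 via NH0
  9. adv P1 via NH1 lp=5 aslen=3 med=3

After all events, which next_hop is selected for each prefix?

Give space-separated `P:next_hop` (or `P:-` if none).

Op 1: best P0=NH3 P1=-
Op 2: best P0=NH3 P1=NH0
Op 3: best P0=NH3 P1=NH0
Op 4: best P0=NH3 P1=NH2
Op 5: best P0=NH3 P1=NH3
Op 6: best P0=NH3 P1=NH3
Op 7: best P0=NH3 P1=NH4
Op 8: best P0=NH3 P1=NH4
Op 9: best P0=NH3 P1=NH4

Answer: P0:NH3 P1:NH4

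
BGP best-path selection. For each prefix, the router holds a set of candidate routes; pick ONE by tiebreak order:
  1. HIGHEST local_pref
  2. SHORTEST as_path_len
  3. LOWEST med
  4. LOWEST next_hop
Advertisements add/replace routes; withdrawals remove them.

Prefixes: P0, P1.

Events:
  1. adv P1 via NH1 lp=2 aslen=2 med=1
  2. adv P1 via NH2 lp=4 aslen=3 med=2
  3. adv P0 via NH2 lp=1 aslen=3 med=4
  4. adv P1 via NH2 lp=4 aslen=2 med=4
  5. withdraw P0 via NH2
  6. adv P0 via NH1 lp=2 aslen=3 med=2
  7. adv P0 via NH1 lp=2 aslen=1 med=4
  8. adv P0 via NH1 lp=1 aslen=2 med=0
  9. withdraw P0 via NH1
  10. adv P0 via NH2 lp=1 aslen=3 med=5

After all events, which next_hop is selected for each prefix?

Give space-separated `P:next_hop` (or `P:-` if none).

Op 1: best P0=- P1=NH1
Op 2: best P0=- P1=NH2
Op 3: best P0=NH2 P1=NH2
Op 4: best P0=NH2 P1=NH2
Op 5: best P0=- P1=NH2
Op 6: best P0=NH1 P1=NH2
Op 7: best P0=NH1 P1=NH2
Op 8: best P0=NH1 P1=NH2
Op 9: best P0=- P1=NH2
Op 10: best P0=NH2 P1=NH2

Answer: P0:NH2 P1:NH2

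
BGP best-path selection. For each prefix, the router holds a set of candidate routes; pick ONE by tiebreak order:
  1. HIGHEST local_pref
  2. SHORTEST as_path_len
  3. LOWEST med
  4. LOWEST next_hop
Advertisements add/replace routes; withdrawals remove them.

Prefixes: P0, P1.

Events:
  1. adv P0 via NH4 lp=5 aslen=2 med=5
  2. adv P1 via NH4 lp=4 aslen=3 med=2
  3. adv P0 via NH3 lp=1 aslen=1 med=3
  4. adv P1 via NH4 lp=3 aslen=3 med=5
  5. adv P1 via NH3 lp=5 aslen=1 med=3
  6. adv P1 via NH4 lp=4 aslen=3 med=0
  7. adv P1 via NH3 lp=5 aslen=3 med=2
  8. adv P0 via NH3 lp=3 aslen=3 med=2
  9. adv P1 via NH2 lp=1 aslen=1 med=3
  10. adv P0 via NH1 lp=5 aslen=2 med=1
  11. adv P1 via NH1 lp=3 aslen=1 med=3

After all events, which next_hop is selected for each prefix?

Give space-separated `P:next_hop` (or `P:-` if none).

Answer: P0:NH1 P1:NH3

Derivation:
Op 1: best P0=NH4 P1=-
Op 2: best P0=NH4 P1=NH4
Op 3: best P0=NH4 P1=NH4
Op 4: best P0=NH4 P1=NH4
Op 5: best P0=NH4 P1=NH3
Op 6: best P0=NH4 P1=NH3
Op 7: best P0=NH4 P1=NH3
Op 8: best P0=NH4 P1=NH3
Op 9: best P0=NH4 P1=NH3
Op 10: best P0=NH1 P1=NH3
Op 11: best P0=NH1 P1=NH3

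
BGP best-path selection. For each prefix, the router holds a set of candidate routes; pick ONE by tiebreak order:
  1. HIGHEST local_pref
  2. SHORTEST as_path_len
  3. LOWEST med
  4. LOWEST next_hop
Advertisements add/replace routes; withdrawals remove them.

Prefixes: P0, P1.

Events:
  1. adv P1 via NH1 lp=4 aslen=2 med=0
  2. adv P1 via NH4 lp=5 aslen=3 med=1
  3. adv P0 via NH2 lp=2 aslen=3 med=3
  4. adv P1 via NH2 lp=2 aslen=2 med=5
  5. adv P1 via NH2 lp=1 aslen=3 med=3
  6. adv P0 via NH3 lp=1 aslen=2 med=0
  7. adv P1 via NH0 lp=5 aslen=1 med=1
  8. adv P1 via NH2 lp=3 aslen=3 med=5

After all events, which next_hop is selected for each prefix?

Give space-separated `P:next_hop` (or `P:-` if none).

Answer: P0:NH2 P1:NH0

Derivation:
Op 1: best P0=- P1=NH1
Op 2: best P0=- P1=NH4
Op 3: best P0=NH2 P1=NH4
Op 4: best P0=NH2 P1=NH4
Op 5: best P0=NH2 P1=NH4
Op 6: best P0=NH2 P1=NH4
Op 7: best P0=NH2 P1=NH0
Op 8: best P0=NH2 P1=NH0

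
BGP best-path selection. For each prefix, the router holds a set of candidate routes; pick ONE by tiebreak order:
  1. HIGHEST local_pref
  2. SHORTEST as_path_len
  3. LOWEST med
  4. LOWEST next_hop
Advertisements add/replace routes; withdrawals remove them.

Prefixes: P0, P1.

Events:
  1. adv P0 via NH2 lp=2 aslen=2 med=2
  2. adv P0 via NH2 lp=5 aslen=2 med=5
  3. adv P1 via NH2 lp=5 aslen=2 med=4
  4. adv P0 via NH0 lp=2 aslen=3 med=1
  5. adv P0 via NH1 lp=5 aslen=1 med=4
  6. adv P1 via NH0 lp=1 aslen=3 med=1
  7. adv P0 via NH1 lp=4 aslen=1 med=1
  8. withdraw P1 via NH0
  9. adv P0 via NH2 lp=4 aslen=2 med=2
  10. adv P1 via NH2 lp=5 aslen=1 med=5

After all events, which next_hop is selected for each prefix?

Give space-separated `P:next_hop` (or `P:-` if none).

Op 1: best P0=NH2 P1=-
Op 2: best P0=NH2 P1=-
Op 3: best P0=NH2 P1=NH2
Op 4: best P0=NH2 P1=NH2
Op 5: best P0=NH1 P1=NH2
Op 6: best P0=NH1 P1=NH2
Op 7: best P0=NH2 P1=NH2
Op 8: best P0=NH2 P1=NH2
Op 9: best P0=NH1 P1=NH2
Op 10: best P0=NH1 P1=NH2

Answer: P0:NH1 P1:NH2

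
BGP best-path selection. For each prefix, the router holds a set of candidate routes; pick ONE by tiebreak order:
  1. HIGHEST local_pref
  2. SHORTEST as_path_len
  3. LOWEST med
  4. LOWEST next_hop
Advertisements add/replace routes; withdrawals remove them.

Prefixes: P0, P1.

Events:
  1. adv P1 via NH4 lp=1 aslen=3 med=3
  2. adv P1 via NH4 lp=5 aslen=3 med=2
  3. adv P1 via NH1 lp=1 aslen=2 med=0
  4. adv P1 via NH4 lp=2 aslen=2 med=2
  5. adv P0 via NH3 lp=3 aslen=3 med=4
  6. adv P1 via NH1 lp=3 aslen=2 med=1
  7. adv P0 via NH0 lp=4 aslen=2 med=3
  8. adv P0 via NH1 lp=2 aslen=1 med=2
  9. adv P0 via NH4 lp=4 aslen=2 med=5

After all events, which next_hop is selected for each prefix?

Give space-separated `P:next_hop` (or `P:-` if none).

Answer: P0:NH0 P1:NH1

Derivation:
Op 1: best P0=- P1=NH4
Op 2: best P0=- P1=NH4
Op 3: best P0=- P1=NH4
Op 4: best P0=- P1=NH4
Op 5: best P0=NH3 P1=NH4
Op 6: best P0=NH3 P1=NH1
Op 7: best P0=NH0 P1=NH1
Op 8: best P0=NH0 P1=NH1
Op 9: best P0=NH0 P1=NH1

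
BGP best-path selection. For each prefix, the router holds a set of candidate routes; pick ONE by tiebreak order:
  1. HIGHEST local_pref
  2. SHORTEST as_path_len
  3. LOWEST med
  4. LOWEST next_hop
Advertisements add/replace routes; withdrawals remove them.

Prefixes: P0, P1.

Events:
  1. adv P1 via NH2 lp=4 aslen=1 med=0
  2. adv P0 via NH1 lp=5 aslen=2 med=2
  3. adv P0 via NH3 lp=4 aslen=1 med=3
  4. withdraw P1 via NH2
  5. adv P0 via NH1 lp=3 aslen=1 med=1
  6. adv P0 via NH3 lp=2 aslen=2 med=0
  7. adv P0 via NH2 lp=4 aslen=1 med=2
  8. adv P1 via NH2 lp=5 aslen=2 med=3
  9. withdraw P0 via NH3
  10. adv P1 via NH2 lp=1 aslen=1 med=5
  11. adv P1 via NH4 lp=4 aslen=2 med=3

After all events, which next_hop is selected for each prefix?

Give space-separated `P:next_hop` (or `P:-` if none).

Answer: P0:NH2 P1:NH4

Derivation:
Op 1: best P0=- P1=NH2
Op 2: best P0=NH1 P1=NH2
Op 3: best P0=NH1 P1=NH2
Op 4: best P0=NH1 P1=-
Op 5: best P0=NH3 P1=-
Op 6: best P0=NH1 P1=-
Op 7: best P0=NH2 P1=-
Op 8: best P0=NH2 P1=NH2
Op 9: best P0=NH2 P1=NH2
Op 10: best P0=NH2 P1=NH2
Op 11: best P0=NH2 P1=NH4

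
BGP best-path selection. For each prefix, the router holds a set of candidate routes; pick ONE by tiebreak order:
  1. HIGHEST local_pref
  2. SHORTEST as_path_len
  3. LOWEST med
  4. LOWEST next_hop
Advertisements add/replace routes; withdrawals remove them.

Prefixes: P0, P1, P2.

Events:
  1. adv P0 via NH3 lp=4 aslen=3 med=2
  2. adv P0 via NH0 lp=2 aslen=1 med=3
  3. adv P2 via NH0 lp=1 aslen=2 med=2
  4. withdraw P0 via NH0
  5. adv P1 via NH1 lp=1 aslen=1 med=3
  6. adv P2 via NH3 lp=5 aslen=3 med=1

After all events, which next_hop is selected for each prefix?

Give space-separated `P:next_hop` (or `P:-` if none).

Answer: P0:NH3 P1:NH1 P2:NH3

Derivation:
Op 1: best P0=NH3 P1=- P2=-
Op 2: best P0=NH3 P1=- P2=-
Op 3: best P0=NH3 P1=- P2=NH0
Op 4: best P0=NH3 P1=- P2=NH0
Op 5: best P0=NH3 P1=NH1 P2=NH0
Op 6: best P0=NH3 P1=NH1 P2=NH3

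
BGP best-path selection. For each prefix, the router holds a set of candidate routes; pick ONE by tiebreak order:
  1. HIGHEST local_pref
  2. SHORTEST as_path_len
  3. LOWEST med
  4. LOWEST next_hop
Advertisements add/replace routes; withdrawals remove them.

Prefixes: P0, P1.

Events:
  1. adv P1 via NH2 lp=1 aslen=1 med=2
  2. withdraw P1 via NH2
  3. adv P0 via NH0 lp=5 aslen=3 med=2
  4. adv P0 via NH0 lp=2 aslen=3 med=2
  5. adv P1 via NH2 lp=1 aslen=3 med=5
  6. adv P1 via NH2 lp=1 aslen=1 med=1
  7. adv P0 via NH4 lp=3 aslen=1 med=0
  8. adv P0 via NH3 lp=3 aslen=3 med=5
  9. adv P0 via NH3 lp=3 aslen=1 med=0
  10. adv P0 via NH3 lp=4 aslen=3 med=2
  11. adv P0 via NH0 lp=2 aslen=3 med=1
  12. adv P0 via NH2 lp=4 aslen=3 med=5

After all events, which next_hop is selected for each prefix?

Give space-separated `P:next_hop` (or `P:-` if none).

Answer: P0:NH3 P1:NH2

Derivation:
Op 1: best P0=- P1=NH2
Op 2: best P0=- P1=-
Op 3: best P0=NH0 P1=-
Op 4: best P0=NH0 P1=-
Op 5: best P0=NH0 P1=NH2
Op 6: best P0=NH0 P1=NH2
Op 7: best P0=NH4 P1=NH2
Op 8: best P0=NH4 P1=NH2
Op 9: best P0=NH3 P1=NH2
Op 10: best P0=NH3 P1=NH2
Op 11: best P0=NH3 P1=NH2
Op 12: best P0=NH3 P1=NH2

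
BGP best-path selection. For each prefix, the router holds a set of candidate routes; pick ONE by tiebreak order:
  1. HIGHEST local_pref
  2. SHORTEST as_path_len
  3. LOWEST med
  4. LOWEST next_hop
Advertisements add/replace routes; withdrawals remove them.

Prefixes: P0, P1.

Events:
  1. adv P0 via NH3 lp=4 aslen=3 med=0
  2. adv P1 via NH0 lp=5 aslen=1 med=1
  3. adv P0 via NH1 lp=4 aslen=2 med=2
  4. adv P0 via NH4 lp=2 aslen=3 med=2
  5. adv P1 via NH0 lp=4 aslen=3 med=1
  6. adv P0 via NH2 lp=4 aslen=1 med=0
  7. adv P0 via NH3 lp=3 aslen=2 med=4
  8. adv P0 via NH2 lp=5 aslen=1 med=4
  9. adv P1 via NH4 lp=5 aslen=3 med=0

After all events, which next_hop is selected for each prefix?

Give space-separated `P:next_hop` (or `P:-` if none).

Answer: P0:NH2 P1:NH4

Derivation:
Op 1: best P0=NH3 P1=-
Op 2: best P0=NH3 P1=NH0
Op 3: best P0=NH1 P1=NH0
Op 4: best P0=NH1 P1=NH0
Op 5: best P0=NH1 P1=NH0
Op 6: best P0=NH2 P1=NH0
Op 7: best P0=NH2 P1=NH0
Op 8: best P0=NH2 P1=NH0
Op 9: best P0=NH2 P1=NH4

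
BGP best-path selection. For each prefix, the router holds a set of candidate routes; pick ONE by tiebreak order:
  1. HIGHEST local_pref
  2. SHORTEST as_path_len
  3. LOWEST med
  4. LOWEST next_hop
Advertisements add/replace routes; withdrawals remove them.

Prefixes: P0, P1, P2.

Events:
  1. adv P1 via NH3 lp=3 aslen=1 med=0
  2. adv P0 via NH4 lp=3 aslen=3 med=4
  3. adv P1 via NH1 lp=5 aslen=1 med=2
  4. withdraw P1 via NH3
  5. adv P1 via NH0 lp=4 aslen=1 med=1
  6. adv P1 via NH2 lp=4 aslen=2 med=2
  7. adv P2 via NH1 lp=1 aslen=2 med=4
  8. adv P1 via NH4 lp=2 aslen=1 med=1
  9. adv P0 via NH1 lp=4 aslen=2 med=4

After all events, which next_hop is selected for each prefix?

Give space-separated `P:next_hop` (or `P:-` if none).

Answer: P0:NH1 P1:NH1 P2:NH1

Derivation:
Op 1: best P0=- P1=NH3 P2=-
Op 2: best P0=NH4 P1=NH3 P2=-
Op 3: best P0=NH4 P1=NH1 P2=-
Op 4: best P0=NH4 P1=NH1 P2=-
Op 5: best P0=NH4 P1=NH1 P2=-
Op 6: best P0=NH4 P1=NH1 P2=-
Op 7: best P0=NH4 P1=NH1 P2=NH1
Op 8: best P0=NH4 P1=NH1 P2=NH1
Op 9: best P0=NH1 P1=NH1 P2=NH1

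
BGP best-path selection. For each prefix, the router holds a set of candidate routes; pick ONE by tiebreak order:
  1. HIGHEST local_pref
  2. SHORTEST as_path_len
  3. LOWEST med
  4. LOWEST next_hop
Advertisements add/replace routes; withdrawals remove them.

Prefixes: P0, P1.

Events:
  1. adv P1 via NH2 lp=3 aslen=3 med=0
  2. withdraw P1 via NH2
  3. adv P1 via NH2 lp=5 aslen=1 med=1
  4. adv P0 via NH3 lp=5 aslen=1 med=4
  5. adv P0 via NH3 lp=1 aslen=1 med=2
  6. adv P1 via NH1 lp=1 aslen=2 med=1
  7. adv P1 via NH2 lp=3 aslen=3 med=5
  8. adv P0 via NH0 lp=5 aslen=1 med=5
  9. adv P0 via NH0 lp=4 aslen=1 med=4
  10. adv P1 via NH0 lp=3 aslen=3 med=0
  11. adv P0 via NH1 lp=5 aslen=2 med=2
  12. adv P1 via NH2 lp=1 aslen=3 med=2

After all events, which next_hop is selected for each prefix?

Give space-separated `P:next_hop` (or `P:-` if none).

Answer: P0:NH1 P1:NH0

Derivation:
Op 1: best P0=- P1=NH2
Op 2: best P0=- P1=-
Op 3: best P0=- P1=NH2
Op 4: best P0=NH3 P1=NH2
Op 5: best P0=NH3 P1=NH2
Op 6: best P0=NH3 P1=NH2
Op 7: best P0=NH3 P1=NH2
Op 8: best P0=NH0 P1=NH2
Op 9: best P0=NH0 P1=NH2
Op 10: best P0=NH0 P1=NH0
Op 11: best P0=NH1 P1=NH0
Op 12: best P0=NH1 P1=NH0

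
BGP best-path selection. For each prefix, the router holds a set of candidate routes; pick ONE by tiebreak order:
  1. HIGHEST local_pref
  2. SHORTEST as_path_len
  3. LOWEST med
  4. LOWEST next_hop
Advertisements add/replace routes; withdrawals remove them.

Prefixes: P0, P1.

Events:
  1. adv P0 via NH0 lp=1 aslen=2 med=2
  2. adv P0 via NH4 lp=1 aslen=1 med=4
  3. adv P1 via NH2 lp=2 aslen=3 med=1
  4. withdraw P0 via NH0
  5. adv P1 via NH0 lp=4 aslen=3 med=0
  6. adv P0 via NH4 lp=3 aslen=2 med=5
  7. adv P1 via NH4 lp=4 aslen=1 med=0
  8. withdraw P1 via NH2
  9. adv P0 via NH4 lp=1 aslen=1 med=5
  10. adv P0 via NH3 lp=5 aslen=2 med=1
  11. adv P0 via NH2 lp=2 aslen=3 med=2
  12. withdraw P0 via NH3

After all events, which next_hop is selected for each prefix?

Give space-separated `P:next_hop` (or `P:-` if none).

Answer: P0:NH2 P1:NH4

Derivation:
Op 1: best P0=NH0 P1=-
Op 2: best P0=NH4 P1=-
Op 3: best P0=NH4 P1=NH2
Op 4: best P0=NH4 P1=NH2
Op 5: best P0=NH4 P1=NH0
Op 6: best P0=NH4 P1=NH0
Op 7: best P0=NH4 P1=NH4
Op 8: best P0=NH4 P1=NH4
Op 9: best P0=NH4 P1=NH4
Op 10: best P0=NH3 P1=NH4
Op 11: best P0=NH3 P1=NH4
Op 12: best P0=NH2 P1=NH4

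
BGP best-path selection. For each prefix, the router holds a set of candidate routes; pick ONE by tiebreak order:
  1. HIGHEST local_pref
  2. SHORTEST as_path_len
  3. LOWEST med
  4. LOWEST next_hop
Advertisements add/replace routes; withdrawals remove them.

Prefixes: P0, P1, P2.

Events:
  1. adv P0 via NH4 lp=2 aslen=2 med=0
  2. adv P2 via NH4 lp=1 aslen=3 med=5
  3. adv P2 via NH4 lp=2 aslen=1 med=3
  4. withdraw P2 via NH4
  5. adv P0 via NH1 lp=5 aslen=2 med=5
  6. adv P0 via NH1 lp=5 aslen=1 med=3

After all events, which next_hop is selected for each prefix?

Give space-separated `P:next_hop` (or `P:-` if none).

Answer: P0:NH1 P1:- P2:-

Derivation:
Op 1: best P0=NH4 P1=- P2=-
Op 2: best P0=NH4 P1=- P2=NH4
Op 3: best P0=NH4 P1=- P2=NH4
Op 4: best P0=NH4 P1=- P2=-
Op 5: best P0=NH1 P1=- P2=-
Op 6: best P0=NH1 P1=- P2=-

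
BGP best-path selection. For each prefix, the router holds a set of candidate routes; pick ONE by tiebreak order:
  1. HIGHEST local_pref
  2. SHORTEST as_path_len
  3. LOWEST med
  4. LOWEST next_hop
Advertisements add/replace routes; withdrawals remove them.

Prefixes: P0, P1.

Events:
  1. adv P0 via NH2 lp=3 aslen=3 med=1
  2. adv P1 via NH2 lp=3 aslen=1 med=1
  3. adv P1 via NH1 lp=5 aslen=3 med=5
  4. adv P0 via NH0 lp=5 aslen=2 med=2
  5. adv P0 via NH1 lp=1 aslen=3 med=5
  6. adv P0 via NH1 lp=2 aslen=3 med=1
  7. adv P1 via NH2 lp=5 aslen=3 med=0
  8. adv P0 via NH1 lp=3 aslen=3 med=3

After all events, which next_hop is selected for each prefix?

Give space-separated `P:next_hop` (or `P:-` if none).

Op 1: best P0=NH2 P1=-
Op 2: best P0=NH2 P1=NH2
Op 3: best P0=NH2 P1=NH1
Op 4: best P0=NH0 P1=NH1
Op 5: best P0=NH0 P1=NH1
Op 6: best P0=NH0 P1=NH1
Op 7: best P0=NH0 P1=NH2
Op 8: best P0=NH0 P1=NH2

Answer: P0:NH0 P1:NH2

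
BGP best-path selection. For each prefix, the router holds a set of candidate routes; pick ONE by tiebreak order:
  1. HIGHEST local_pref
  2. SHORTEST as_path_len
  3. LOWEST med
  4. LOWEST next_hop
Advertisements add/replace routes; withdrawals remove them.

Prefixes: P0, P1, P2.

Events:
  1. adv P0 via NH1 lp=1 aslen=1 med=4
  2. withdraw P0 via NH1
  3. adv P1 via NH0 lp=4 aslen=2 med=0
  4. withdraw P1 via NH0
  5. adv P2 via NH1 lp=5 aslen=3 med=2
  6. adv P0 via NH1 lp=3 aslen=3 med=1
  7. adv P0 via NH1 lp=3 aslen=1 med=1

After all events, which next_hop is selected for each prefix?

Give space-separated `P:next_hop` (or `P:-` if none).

Op 1: best P0=NH1 P1=- P2=-
Op 2: best P0=- P1=- P2=-
Op 3: best P0=- P1=NH0 P2=-
Op 4: best P0=- P1=- P2=-
Op 5: best P0=- P1=- P2=NH1
Op 6: best P0=NH1 P1=- P2=NH1
Op 7: best P0=NH1 P1=- P2=NH1

Answer: P0:NH1 P1:- P2:NH1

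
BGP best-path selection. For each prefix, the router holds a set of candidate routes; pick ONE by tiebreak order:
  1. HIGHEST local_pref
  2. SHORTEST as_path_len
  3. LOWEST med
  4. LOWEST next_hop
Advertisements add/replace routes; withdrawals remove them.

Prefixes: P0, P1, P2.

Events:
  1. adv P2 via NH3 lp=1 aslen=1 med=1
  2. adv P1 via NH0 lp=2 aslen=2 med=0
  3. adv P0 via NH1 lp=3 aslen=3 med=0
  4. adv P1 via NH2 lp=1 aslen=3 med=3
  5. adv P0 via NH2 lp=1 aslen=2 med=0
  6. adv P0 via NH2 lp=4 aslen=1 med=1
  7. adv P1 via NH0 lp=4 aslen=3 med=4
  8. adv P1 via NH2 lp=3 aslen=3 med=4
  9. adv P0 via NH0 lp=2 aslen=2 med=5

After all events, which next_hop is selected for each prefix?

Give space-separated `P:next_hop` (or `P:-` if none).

Op 1: best P0=- P1=- P2=NH3
Op 2: best P0=- P1=NH0 P2=NH3
Op 3: best P0=NH1 P1=NH0 P2=NH3
Op 4: best P0=NH1 P1=NH0 P2=NH3
Op 5: best P0=NH1 P1=NH0 P2=NH3
Op 6: best P0=NH2 P1=NH0 P2=NH3
Op 7: best P0=NH2 P1=NH0 P2=NH3
Op 8: best P0=NH2 P1=NH0 P2=NH3
Op 9: best P0=NH2 P1=NH0 P2=NH3

Answer: P0:NH2 P1:NH0 P2:NH3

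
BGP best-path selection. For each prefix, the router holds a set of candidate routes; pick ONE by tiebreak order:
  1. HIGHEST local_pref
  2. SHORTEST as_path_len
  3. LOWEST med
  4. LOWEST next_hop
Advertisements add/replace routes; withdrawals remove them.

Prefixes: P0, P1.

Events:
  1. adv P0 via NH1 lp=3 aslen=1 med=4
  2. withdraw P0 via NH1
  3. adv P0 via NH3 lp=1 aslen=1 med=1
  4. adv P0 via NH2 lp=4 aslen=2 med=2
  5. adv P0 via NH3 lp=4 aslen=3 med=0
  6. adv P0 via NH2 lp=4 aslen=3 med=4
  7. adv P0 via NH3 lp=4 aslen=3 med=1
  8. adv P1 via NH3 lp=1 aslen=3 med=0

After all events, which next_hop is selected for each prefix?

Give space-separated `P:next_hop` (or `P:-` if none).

Op 1: best P0=NH1 P1=-
Op 2: best P0=- P1=-
Op 3: best P0=NH3 P1=-
Op 4: best P0=NH2 P1=-
Op 5: best P0=NH2 P1=-
Op 6: best P0=NH3 P1=-
Op 7: best P0=NH3 P1=-
Op 8: best P0=NH3 P1=NH3

Answer: P0:NH3 P1:NH3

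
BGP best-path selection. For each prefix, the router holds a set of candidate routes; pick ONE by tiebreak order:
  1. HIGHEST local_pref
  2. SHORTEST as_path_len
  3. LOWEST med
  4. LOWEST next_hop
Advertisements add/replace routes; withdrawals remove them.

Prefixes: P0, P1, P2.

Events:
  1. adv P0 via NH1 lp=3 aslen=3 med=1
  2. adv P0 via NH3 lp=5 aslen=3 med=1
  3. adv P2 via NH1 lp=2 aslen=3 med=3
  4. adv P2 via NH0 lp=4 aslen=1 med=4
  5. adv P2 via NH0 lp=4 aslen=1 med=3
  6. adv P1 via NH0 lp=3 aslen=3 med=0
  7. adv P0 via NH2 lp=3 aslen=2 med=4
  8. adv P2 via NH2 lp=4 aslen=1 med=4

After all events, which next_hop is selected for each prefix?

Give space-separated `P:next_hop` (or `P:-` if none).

Op 1: best P0=NH1 P1=- P2=-
Op 2: best P0=NH3 P1=- P2=-
Op 3: best P0=NH3 P1=- P2=NH1
Op 4: best P0=NH3 P1=- P2=NH0
Op 5: best P0=NH3 P1=- P2=NH0
Op 6: best P0=NH3 P1=NH0 P2=NH0
Op 7: best P0=NH3 P1=NH0 P2=NH0
Op 8: best P0=NH3 P1=NH0 P2=NH0

Answer: P0:NH3 P1:NH0 P2:NH0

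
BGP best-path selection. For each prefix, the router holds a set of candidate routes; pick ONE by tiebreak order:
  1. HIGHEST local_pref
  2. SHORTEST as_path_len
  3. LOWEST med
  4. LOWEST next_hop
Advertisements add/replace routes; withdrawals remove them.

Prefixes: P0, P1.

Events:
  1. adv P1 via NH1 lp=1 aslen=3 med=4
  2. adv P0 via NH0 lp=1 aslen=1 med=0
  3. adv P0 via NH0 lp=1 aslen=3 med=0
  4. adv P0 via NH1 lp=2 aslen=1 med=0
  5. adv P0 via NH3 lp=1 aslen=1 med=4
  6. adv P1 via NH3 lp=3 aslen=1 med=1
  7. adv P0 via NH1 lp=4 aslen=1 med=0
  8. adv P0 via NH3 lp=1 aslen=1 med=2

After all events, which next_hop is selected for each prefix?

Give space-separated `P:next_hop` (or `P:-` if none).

Answer: P0:NH1 P1:NH3

Derivation:
Op 1: best P0=- P1=NH1
Op 2: best P0=NH0 P1=NH1
Op 3: best P0=NH0 P1=NH1
Op 4: best P0=NH1 P1=NH1
Op 5: best P0=NH1 P1=NH1
Op 6: best P0=NH1 P1=NH3
Op 7: best P0=NH1 P1=NH3
Op 8: best P0=NH1 P1=NH3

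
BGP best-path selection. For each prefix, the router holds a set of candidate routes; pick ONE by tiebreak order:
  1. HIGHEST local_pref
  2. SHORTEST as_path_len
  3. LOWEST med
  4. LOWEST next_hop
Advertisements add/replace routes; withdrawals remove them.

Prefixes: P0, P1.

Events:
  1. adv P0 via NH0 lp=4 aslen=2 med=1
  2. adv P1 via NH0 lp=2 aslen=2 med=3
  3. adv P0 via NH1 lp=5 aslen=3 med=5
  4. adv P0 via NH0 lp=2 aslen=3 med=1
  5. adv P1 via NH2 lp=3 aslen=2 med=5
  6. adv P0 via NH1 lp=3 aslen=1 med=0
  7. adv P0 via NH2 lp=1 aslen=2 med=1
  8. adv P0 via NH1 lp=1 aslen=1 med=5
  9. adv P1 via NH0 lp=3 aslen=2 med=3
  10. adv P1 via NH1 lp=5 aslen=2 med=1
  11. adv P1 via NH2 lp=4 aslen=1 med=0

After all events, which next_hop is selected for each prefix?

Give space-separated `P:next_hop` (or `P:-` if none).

Answer: P0:NH0 P1:NH1

Derivation:
Op 1: best P0=NH0 P1=-
Op 2: best P0=NH0 P1=NH0
Op 3: best P0=NH1 P1=NH0
Op 4: best P0=NH1 P1=NH0
Op 5: best P0=NH1 P1=NH2
Op 6: best P0=NH1 P1=NH2
Op 7: best P0=NH1 P1=NH2
Op 8: best P0=NH0 P1=NH2
Op 9: best P0=NH0 P1=NH0
Op 10: best P0=NH0 P1=NH1
Op 11: best P0=NH0 P1=NH1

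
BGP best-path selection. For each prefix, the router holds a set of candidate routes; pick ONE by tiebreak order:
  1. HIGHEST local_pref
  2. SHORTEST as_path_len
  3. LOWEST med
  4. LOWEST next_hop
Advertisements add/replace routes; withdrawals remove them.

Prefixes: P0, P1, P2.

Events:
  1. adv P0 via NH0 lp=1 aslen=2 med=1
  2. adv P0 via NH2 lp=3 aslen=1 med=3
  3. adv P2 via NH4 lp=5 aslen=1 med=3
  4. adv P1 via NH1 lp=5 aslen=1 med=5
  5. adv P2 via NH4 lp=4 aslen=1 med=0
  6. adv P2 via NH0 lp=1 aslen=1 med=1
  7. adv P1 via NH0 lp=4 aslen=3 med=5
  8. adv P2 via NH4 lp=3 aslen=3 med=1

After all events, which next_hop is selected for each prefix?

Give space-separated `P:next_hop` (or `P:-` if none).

Op 1: best P0=NH0 P1=- P2=-
Op 2: best P0=NH2 P1=- P2=-
Op 3: best P0=NH2 P1=- P2=NH4
Op 4: best P0=NH2 P1=NH1 P2=NH4
Op 5: best P0=NH2 P1=NH1 P2=NH4
Op 6: best P0=NH2 P1=NH1 P2=NH4
Op 7: best P0=NH2 P1=NH1 P2=NH4
Op 8: best P0=NH2 P1=NH1 P2=NH4

Answer: P0:NH2 P1:NH1 P2:NH4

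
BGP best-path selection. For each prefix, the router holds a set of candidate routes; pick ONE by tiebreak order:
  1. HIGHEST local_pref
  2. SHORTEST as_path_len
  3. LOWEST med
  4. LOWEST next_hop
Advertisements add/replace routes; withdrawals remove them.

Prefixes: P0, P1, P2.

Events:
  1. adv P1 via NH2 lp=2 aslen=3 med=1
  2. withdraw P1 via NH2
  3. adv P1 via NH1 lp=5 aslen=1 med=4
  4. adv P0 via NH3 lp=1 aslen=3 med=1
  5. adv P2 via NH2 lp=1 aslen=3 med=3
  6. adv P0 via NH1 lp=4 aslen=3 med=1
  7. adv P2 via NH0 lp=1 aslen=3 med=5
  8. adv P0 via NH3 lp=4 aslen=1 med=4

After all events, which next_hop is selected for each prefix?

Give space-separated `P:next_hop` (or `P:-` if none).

Op 1: best P0=- P1=NH2 P2=-
Op 2: best P0=- P1=- P2=-
Op 3: best P0=- P1=NH1 P2=-
Op 4: best P0=NH3 P1=NH1 P2=-
Op 5: best P0=NH3 P1=NH1 P2=NH2
Op 6: best P0=NH1 P1=NH1 P2=NH2
Op 7: best P0=NH1 P1=NH1 P2=NH2
Op 8: best P0=NH3 P1=NH1 P2=NH2

Answer: P0:NH3 P1:NH1 P2:NH2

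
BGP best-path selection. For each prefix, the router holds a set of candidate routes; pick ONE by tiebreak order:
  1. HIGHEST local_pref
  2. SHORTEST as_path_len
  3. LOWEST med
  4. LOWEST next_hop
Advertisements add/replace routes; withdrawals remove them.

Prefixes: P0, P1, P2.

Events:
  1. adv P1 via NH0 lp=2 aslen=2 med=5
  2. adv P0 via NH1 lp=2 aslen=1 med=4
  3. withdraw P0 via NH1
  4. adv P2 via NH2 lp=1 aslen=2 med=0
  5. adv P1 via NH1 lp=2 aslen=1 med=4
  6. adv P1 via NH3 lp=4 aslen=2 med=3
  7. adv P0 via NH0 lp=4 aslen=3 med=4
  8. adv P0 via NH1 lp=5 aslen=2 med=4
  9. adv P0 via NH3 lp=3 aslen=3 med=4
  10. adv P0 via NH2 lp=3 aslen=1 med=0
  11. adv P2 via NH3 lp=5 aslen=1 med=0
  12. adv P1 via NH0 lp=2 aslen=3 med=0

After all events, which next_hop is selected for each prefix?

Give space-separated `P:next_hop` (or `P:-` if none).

Op 1: best P0=- P1=NH0 P2=-
Op 2: best P0=NH1 P1=NH0 P2=-
Op 3: best P0=- P1=NH0 P2=-
Op 4: best P0=- P1=NH0 P2=NH2
Op 5: best P0=- P1=NH1 P2=NH2
Op 6: best P0=- P1=NH3 P2=NH2
Op 7: best P0=NH0 P1=NH3 P2=NH2
Op 8: best P0=NH1 P1=NH3 P2=NH2
Op 9: best P0=NH1 P1=NH3 P2=NH2
Op 10: best P0=NH1 P1=NH3 P2=NH2
Op 11: best P0=NH1 P1=NH3 P2=NH3
Op 12: best P0=NH1 P1=NH3 P2=NH3

Answer: P0:NH1 P1:NH3 P2:NH3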